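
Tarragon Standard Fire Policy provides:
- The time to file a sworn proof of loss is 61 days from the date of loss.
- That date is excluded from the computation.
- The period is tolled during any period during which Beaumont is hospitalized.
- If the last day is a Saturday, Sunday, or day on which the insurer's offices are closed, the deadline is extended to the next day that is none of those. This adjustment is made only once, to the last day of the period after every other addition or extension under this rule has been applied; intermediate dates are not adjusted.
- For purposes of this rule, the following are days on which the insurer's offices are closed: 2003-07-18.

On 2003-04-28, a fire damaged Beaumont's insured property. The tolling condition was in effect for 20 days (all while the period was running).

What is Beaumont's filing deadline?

61 days after 2003-04-28 is June 28, 2003.
Tolling adds 20 days: June 28, 2003 + 20 days = July 18, 2003.
July 18, 2003 is a listed holiday; July 19, 2003 is Saturday; July 20, 2003 is Sunday. The next qualifying day is July 21, 2003.

July 21, 2003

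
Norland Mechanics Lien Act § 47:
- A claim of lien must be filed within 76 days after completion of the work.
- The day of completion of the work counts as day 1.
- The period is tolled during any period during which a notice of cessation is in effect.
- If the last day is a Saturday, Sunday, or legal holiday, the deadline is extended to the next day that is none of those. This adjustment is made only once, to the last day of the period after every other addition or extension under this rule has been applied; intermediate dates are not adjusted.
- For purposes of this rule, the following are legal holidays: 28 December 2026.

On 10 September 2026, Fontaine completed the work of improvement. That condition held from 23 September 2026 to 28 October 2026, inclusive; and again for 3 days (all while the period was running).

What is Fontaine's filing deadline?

Counting 10 September 2026 as day 1, day 76 is November 24, 2026.
From September 23, 2026 through October 28, 2026 inclusive is 36 days; tolling adds 36 days: November 24, 2026 + 36 days = December 30, 2026.
Tolling adds 3 days: December 30, 2026 + 3 days = January 2, 2027.
January 2, 2027 is Saturday; January 3, 2027 is Sunday. The next qualifying day is January 4, 2027.

January 4, 2027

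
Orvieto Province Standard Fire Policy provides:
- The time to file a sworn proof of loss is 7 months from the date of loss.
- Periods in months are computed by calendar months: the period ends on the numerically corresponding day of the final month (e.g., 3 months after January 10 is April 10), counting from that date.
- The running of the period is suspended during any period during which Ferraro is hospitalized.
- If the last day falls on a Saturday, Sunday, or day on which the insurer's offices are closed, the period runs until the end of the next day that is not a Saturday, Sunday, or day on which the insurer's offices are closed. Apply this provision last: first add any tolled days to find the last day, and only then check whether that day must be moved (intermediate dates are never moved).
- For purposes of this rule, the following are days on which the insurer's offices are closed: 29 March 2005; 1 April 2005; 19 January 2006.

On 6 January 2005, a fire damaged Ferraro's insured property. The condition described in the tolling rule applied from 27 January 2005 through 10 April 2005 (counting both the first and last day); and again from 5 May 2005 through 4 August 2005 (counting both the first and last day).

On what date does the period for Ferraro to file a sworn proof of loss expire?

7 months after 6 January 2005 is August 6, 2005.
From January 27, 2005 through April 10, 2005 inclusive is 74 days; tolling adds 74 days: August 6, 2005 + 74 days = October 19, 2005.
From May 5, 2005 through August 4, 2005 inclusive is 92 days; tolling adds 92 days: October 19, 2005 + 92 days = January 19, 2006.
January 19, 2006 is a listed holiday. The next qualifying day is January 20, 2006.

January 20, 2006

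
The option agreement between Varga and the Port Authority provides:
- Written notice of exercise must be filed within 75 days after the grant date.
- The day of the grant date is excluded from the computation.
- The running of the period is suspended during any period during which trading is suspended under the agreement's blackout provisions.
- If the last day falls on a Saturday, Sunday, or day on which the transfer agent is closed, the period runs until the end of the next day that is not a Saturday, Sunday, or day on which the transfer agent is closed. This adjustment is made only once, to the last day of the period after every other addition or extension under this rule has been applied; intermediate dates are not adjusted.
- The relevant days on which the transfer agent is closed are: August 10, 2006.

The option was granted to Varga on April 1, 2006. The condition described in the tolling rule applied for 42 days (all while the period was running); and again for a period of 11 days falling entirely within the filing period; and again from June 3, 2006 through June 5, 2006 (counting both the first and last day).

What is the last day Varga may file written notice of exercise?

August 11, 2006

75 days after April 1, 2006 is June 15, 2006.
Tolling adds 42 days: June 15, 2006 + 42 days = July 27, 2006.
Tolling adds 11 days: July 27, 2006 + 11 days = August 7, 2006.
From June 3, 2006 through June 5, 2006 inclusive is 3 days; tolling adds 3 days: August 7, 2006 + 3 days = August 10, 2006.
August 10, 2006 is a listed holiday. The next qualifying day is August 11, 2006.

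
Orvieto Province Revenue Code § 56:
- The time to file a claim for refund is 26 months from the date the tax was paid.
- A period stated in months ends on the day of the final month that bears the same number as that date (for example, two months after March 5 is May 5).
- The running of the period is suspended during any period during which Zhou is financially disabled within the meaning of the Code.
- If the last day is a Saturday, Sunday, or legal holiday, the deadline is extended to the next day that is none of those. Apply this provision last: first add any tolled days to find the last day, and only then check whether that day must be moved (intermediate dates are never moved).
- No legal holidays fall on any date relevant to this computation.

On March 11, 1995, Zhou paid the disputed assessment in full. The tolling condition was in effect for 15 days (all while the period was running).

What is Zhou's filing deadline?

May 26, 1997

26 months after March 11, 1995 is May 11, 1997.
Tolling adds 15 days: May 11, 1997 + 15 days = May 26, 1997.
May 26, 1997 is a Monday and not a legal holiday, so no extension applies.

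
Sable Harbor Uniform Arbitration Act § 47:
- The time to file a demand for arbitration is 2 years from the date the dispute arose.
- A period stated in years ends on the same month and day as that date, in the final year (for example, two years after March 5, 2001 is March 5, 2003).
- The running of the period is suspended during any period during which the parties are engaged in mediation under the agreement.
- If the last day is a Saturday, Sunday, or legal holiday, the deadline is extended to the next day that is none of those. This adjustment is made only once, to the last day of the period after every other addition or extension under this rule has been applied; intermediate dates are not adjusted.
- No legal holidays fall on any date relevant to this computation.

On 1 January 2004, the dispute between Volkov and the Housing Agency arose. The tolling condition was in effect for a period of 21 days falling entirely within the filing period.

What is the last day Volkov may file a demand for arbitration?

January 23, 2006

2 years after 1 January 2004 is January 1, 2006.
Tolling adds 21 days: January 1, 2006 + 21 days = January 22, 2006.
January 22, 2006 is Sunday. The next qualifying day is January 23, 2006.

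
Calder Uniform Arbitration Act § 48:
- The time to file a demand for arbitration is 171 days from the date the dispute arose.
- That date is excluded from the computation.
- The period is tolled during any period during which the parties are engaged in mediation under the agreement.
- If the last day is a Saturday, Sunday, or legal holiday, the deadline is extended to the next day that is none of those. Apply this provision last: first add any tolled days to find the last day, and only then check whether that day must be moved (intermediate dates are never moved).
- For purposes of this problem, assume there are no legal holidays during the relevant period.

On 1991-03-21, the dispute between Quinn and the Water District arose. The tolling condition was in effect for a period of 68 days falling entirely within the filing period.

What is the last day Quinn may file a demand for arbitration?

November 15, 1991

171 days after 1991-03-21 is September 8, 1991.
Tolling adds 68 days: September 8, 1991 + 68 days = November 15, 1991.
November 15, 1991 is a Friday and not a legal holiday, so no extension applies.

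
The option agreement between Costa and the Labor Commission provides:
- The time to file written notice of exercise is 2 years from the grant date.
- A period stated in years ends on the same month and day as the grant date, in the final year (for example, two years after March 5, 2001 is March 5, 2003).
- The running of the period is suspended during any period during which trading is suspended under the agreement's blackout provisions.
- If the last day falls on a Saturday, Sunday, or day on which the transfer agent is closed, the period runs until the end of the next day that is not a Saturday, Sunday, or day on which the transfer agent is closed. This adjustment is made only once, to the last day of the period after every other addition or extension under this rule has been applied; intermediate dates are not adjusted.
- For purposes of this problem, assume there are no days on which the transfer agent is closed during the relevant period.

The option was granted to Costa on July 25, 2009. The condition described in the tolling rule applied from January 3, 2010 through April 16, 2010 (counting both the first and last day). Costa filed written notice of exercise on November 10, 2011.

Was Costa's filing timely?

2 years after July 25, 2009 is July 25, 2011.
From January 3, 2010 through April 16, 2010 inclusive is 104 days; tolling adds 104 days: July 25, 2011 + 104 days = November 6, 2011.
November 6, 2011 is Sunday. The next qualifying day is November 7, 2011.
The deadline is November 7, 2011; the filing on November 10, 2011 is after that date.

No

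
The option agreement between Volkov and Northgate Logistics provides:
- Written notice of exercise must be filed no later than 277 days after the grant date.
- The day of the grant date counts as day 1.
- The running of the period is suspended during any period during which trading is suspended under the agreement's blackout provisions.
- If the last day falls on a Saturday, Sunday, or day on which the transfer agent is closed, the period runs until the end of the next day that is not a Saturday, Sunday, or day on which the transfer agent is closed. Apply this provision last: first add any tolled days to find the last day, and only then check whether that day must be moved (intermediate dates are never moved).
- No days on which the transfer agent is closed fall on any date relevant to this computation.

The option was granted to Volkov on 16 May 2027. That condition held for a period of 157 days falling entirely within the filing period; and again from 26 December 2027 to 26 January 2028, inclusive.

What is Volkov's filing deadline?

August 23, 2028

Counting 16 May 2027 as day 1, day 277 is February 16, 2028.
Tolling adds 157 days: February 16, 2028 + 157 days = July 22, 2028.
From December 26, 2027 through January 26, 2028 inclusive is 32 days; tolling adds 32 days: July 22, 2028 + 32 days = August 23, 2028.
August 23, 2028 is a Wednesday and not a day on which the transfer agent is closed, so no extension applies.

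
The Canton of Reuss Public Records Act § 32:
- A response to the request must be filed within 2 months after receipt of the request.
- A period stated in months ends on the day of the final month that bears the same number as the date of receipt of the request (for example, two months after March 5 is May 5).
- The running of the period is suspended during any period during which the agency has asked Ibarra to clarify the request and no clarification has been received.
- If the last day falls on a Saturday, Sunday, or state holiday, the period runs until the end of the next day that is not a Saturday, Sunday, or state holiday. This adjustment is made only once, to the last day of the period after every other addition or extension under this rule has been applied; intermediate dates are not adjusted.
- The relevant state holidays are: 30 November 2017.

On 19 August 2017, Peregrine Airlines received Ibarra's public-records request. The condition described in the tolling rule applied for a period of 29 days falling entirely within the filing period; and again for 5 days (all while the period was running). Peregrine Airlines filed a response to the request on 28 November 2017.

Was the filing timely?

2 months after 19 August 2017 is October 19, 2017.
Tolling adds 29 days: October 19, 2017 + 29 days = November 17, 2017.
Tolling adds 5 days: November 17, 2017 + 5 days = November 22, 2017.
November 22, 2017 is a Wednesday and not a state holiday, so no extension applies.
The deadline is November 22, 2017; the filing on November 28, 2017 is after that date.

No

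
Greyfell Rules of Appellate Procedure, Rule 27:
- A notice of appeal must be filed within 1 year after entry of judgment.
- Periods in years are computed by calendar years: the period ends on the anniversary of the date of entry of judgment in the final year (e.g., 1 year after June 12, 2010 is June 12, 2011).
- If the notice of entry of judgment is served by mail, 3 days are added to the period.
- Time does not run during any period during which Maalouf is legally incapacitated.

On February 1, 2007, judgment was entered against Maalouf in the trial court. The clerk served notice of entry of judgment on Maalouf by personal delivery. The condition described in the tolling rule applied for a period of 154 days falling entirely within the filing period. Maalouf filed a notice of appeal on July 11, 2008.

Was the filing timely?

1 year after February 1, 2007 is February 1, 2008.
Service was not by mail, so no mail extension applies.
Tolling adds 154 days: February 1, 2008 + 154 days = July 4, 2008.
The deadline is July 4, 2008; the filing on July 11, 2008 is after that date.

No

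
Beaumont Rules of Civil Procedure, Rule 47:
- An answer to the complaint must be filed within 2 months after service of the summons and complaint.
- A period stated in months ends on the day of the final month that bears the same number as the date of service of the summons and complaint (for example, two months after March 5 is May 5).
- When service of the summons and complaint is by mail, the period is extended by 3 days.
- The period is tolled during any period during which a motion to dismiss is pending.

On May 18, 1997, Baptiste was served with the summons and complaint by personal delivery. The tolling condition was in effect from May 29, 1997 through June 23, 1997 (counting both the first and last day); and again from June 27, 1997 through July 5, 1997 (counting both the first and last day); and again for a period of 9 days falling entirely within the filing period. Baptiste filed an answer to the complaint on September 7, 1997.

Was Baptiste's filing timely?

No

2 months after May 18, 1997 is July 18, 1997.
Service was not by mail, so no mail extension applies.
From May 29, 1997 through June 23, 1997 inclusive is 26 days; tolling adds 26 days: July 18, 1997 + 26 days = August 13, 1997.
From June 27, 1997 through July 5, 1997 inclusive is 9 days; tolling adds 9 days: August 13, 1997 + 9 days = August 22, 1997.
Tolling adds 9 days: August 22, 1997 + 9 days = August 31, 1997.
The deadline is August 31, 1997; the filing on September 7, 1997 is after that date.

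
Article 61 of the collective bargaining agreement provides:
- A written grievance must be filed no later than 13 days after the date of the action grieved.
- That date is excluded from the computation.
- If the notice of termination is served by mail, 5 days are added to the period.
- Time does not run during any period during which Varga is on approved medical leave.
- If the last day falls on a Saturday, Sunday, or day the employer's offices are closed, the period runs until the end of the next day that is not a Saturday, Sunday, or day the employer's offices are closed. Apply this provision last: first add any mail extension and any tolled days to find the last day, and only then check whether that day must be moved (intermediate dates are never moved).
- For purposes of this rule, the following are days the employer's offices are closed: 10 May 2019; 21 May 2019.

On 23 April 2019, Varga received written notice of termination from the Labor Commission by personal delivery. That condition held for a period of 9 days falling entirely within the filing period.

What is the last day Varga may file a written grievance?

13 days after 23 April 2019 is May 6, 2019.
Service was not by mail, so no mail extension applies.
Tolling adds 9 days: May 6, 2019 + 9 days = May 15, 2019.
May 15, 2019 is a Wednesday and not a day the employer's offices are closed, so no extension applies.

May 15, 2019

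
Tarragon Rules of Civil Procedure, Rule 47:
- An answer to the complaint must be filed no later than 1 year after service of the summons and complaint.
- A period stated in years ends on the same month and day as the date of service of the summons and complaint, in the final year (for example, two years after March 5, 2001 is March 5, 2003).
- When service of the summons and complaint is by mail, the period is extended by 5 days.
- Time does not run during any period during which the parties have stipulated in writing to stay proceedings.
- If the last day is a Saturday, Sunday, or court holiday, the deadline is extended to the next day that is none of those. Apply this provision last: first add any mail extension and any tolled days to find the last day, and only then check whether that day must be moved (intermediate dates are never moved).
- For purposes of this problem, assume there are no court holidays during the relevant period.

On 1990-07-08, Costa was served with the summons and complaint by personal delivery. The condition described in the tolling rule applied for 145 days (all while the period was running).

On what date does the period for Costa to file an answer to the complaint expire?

December 2, 1991

1 year after 1990-07-08 is July 8, 1991.
Service was not by mail, so no mail extension applies.
Tolling adds 145 days: July 8, 1991 + 145 days = November 30, 1991.
November 30, 1991 is Saturday; December 1, 1991 is Sunday. The next qualifying day is December 2, 1991.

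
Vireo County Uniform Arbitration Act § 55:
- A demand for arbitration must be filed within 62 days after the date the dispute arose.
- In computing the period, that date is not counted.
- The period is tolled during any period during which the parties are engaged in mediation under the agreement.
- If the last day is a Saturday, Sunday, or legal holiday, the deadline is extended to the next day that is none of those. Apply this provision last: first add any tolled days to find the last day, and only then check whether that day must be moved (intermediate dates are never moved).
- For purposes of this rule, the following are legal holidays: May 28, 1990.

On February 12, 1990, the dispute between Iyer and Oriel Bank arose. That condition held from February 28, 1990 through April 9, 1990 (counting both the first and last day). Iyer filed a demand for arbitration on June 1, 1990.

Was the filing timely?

No

62 days after February 12, 1990 is April 15, 1990.
From February 28, 1990 through April 9, 1990 inclusive is 41 days; tolling adds 41 days: April 15, 1990 + 41 days = May 26, 1990.
May 26, 1990 is Saturday; May 27, 1990 is Sunday; May 28, 1990 is a listed holiday. The next qualifying day is May 29, 1990.
The deadline is May 29, 1990; the filing on June 1, 1990 is after that date.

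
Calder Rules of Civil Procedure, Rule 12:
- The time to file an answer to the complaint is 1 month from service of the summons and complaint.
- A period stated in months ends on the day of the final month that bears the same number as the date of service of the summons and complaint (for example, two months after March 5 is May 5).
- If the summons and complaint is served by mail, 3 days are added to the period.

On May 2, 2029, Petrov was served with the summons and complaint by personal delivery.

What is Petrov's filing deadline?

June 2, 2029

1 month after May 2, 2029 is June 2, 2029.
Service was not by mail, so no mail extension applies.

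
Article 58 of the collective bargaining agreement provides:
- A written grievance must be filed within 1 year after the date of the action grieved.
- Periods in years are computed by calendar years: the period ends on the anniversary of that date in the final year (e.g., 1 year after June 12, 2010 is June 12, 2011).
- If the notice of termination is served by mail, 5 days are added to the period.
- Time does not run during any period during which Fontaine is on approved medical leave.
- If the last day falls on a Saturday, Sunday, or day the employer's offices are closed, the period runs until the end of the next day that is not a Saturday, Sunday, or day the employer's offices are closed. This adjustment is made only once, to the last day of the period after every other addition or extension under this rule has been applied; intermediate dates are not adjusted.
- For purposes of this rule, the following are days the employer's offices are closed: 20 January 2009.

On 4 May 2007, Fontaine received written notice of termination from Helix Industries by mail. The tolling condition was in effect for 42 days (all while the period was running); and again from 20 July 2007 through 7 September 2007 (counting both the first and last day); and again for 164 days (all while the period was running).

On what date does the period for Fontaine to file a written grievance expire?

January 21, 2009

1 year after 4 May 2007 is May 4, 2008.
Service was by mail, adding 5 days: May 4, 2008 + 5 days = May 9, 2008.
Tolling adds 42 days: May 9, 2008 + 42 days = June 20, 2008.
From July 20, 2007 through September 7, 2007 inclusive is 50 days; tolling adds 50 days: June 20, 2008 + 50 days = August 9, 2008.
Tolling adds 164 days: August 9, 2008 + 164 days = January 20, 2009.
January 20, 2009 is a listed holiday. The next qualifying day is January 21, 2009.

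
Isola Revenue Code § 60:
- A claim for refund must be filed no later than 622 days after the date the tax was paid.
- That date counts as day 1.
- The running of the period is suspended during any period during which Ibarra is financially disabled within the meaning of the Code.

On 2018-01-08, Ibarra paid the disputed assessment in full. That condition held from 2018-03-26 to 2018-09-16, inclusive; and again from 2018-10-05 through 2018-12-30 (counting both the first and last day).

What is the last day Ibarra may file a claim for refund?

June 9, 2020

Counting 2018-01-08 as day 1, day 622 is September 21, 2019.
From March 26, 2018 through September 16, 2018 inclusive is 175 days; tolling adds 175 days: September 21, 2019 + 175 days = March 14, 2020.
From October 5, 2018 through December 30, 2018 inclusive is 87 days; tolling adds 87 days: March 14, 2020 + 87 days = June 9, 2020.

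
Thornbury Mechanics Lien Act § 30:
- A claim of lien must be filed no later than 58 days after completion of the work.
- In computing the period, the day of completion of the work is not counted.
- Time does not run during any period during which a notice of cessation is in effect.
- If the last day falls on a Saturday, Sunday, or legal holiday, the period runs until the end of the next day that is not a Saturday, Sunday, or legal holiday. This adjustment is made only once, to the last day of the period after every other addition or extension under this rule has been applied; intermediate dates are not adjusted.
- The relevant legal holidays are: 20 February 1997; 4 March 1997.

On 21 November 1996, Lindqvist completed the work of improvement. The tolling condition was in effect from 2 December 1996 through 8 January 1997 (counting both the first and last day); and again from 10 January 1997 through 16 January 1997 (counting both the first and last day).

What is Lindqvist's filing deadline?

58 days after 21 November 1996 is January 18, 1997.
From December 2, 1996 through January 8, 1997 inclusive is 38 days; tolling adds 38 days: January 18, 1997 + 38 days = February 25, 1997.
From January 10, 1997 through January 16, 1997 inclusive is 7 days; tolling adds 7 days: February 25, 1997 + 7 days = March 4, 1997.
March 4, 1997 is a listed holiday. The next qualifying day is March 5, 1997.

March 5, 1997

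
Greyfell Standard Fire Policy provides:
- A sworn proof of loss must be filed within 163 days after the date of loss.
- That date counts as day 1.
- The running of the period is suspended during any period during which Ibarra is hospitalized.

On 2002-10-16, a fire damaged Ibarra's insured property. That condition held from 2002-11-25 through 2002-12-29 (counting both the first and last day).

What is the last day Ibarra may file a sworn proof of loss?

Counting 2002-10-16 as day 1, day 163 is March 27, 2003.
From November 25, 2002 through December 29, 2002 inclusive is 35 days; tolling adds 35 days: March 27, 2003 + 35 days = May 1, 2003.

May 1, 2003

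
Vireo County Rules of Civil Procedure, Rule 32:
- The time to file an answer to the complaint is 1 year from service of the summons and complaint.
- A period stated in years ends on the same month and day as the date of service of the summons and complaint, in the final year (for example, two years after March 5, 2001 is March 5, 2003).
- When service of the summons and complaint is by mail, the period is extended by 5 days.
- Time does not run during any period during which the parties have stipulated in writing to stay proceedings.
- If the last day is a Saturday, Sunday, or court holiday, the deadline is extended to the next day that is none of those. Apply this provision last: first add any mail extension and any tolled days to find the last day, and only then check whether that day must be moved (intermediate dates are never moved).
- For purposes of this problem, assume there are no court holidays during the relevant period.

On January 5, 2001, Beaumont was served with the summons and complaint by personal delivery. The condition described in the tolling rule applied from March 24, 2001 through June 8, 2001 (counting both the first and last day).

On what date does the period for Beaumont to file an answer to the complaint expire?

1 year after January 5, 2001 is January 5, 2002.
Service was not by mail, so no mail extension applies.
From March 24, 2001 through June 8, 2001 inclusive is 77 days; tolling adds 77 days: January 5, 2002 + 77 days = March 23, 2002.
March 23, 2002 is Saturday; March 24, 2002 is Sunday. The next qualifying day is March 25, 2002.

March 25, 2002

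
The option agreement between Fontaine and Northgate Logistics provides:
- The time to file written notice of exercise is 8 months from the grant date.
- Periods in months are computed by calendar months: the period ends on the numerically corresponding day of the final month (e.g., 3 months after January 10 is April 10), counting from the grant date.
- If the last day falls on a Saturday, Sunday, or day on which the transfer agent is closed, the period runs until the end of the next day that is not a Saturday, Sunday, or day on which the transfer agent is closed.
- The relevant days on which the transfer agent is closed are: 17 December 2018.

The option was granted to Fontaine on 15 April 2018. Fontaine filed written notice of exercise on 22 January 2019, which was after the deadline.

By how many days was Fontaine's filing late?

8 months after 15 April 2018 is December 15, 2018.
December 15, 2018 is Saturday; December 16, 2018 is Sunday; December 17, 2018 is a listed holiday. The next qualifying day is December 18, 2018.
The deadline is December 18, 2018; from December 18, 2018 to January 22, 2019 is 35 days.

35 days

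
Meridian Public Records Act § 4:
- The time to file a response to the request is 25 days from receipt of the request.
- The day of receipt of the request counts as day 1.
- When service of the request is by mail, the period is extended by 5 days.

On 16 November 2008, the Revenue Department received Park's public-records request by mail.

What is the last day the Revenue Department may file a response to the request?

December 15, 2008

Counting 16 November 2008 as day 1, day 25 is December 10, 2008.
Service was by mail, adding 5 days: December 10, 2008 + 5 days = December 15, 2008.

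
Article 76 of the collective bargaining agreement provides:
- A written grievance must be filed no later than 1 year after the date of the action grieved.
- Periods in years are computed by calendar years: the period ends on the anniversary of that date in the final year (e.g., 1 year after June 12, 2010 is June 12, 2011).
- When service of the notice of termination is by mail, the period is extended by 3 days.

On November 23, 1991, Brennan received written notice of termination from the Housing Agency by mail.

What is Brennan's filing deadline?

November 26, 1992

1 year after November 23, 1991 is November 23, 1992.
Service was by mail, adding 3 days: November 23, 1992 + 3 days = November 26, 1992.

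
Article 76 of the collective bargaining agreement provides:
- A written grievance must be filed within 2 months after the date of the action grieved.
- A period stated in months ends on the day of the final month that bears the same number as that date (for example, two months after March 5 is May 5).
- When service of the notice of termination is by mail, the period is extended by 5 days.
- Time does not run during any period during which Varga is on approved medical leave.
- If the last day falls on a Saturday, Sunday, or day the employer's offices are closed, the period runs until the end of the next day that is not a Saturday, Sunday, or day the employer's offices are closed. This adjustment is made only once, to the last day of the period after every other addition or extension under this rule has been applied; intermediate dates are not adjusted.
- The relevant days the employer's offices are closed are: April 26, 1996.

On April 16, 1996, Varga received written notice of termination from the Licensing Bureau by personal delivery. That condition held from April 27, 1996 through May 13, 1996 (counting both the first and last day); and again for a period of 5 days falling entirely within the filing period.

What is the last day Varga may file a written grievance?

July 8, 1996

2 months after April 16, 1996 is June 16, 1996.
Service was not by mail, so no mail extension applies.
From April 27, 1996 through May 13, 1996 inclusive is 17 days; tolling adds 17 days: June 16, 1996 + 17 days = July 3, 1996.
Tolling adds 5 days: July 3, 1996 + 5 days = July 8, 1996.
July 8, 1996 is a Monday and not a day the employer's offices are closed, so no extension applies.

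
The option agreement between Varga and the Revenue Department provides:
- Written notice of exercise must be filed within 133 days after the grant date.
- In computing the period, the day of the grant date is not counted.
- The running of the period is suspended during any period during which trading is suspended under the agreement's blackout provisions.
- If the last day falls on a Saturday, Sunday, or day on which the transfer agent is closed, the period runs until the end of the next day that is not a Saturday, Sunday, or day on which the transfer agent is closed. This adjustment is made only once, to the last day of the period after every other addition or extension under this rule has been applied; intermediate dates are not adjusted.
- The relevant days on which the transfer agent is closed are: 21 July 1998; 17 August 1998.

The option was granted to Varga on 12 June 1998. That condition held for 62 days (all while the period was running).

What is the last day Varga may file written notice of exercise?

133 days after 12 June 1998 is October 23, 1998.
Tolling adds 62 days: October 23, 1998 + 62 days = December 24, 1998.
December 24, 1998 is a Thursday and not a day on which the transfer agent is closed, so no extension applies.

December 24, 1998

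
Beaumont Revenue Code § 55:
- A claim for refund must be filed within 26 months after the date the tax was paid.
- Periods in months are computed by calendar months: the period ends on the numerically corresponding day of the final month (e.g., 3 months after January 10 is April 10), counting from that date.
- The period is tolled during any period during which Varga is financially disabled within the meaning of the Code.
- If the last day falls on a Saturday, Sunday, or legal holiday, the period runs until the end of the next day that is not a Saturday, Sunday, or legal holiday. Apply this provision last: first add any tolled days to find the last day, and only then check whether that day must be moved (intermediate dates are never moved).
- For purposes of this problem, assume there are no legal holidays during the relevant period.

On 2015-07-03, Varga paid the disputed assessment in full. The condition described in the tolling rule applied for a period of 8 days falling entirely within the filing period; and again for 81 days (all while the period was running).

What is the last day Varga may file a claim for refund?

26 months after 2015-07-03 is September 3, 2017.
Tolling adds 8 days: September 3, 2017 + 8 days = September 11, 2017.
Tolling adds 81 days: September 11, 2017 + 81 days = December 1, 2017.
December 1, 2017 is a Friday and not a legal holiday, so no extension applies.

December 1, 2017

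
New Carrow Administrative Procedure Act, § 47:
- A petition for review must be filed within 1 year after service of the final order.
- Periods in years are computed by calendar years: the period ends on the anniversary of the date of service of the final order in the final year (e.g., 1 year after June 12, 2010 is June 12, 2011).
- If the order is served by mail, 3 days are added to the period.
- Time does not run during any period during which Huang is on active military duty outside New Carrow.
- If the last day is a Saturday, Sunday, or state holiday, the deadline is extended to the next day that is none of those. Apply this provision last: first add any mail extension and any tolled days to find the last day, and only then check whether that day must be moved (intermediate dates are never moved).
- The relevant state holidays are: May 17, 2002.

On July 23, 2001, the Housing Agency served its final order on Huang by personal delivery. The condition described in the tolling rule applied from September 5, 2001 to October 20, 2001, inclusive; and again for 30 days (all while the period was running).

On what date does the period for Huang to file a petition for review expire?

October 7, 2002

1 year after July 23, 2001 is July 23, 2002.
Service was not by mail, so no mail extension applies.
From September 5, 2001 through October 20, 2001 inclusive is 46 days; tolling adds 46 days: July 23, 2002 + 46 days = September 7, 2002.
Tolling adds 30 days: September 7, 2002 + 30 days = October 7, 2002.
October 7, 2002 is a Monday and not a state holiday, so no extension applies.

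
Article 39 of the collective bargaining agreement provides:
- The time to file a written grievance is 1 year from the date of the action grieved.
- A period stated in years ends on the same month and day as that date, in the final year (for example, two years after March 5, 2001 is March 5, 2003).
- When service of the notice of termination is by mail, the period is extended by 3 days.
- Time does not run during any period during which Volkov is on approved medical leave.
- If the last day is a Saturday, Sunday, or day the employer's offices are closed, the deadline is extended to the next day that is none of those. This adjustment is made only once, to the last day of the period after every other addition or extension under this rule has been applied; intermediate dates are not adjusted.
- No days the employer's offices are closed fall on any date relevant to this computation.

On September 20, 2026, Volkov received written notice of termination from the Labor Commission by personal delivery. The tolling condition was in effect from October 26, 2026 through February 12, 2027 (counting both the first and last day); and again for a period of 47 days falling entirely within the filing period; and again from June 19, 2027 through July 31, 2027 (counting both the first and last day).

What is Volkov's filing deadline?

April 7, 2028

1 year after September 20, 2026 is September 20, 2027.
Service was not by mail, so no mail extension applies.
From October 26, 2026 through February 12, 2027 inclusive is 110 days; tolling adds 110 days: September 20, 2027 + 110 days = January 8, 2028.
Tolling adds 47 days: January 8, 2028 + 47 days = February 24, 2028.
From June 19, 2027 through July 31, 2027 inclusive is 43 days; tolling adds 43 days: February 24, 2028 + 43 days = April 7, 2028.
April 7, 2028 is a Friday and not a day the employer's offices are closed, so no extension applies.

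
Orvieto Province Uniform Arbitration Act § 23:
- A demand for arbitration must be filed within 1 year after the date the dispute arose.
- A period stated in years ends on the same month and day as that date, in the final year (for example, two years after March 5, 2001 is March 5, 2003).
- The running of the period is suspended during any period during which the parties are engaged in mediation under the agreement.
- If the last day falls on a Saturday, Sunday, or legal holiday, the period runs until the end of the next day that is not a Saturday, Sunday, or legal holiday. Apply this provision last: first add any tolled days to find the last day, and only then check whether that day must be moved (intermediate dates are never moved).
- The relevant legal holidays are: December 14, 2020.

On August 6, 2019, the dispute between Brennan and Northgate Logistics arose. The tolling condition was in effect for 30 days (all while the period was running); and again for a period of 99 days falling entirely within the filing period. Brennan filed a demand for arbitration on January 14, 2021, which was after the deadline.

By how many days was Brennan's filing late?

30 days

1 year after August 6, 2019 is August 6, 2020.
Tolling adds 30 days: August 6, 2020 + 30 days = September 5, 2020.
Tolling adds 99 days: September 5, 2020 + 99 days = December 13, 2020.
December 13, 2020 is Sunday; December 14, 2020 is a listed holiday. The next qualifying day is December 15, 2020.
The deadline is December 15, 2020; from December 15, 2020 to January 14, 2021 is 30 days.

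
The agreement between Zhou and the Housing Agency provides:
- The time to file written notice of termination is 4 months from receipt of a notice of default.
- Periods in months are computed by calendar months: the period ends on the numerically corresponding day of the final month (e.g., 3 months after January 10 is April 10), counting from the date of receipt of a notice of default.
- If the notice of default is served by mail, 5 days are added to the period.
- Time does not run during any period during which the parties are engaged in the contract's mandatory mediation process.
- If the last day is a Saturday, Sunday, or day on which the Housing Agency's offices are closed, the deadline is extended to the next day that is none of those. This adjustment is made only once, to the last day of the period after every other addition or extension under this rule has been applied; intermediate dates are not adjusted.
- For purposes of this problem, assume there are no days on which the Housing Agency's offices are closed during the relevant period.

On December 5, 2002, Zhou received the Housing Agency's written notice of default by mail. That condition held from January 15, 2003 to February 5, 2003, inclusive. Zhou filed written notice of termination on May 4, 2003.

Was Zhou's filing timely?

No

4 months after December 5, 2002 is April 5, 2003.
Service was by mail, adding 5 days: April 5, 2003 + 5 days = April 10, 2003.
From January 15, 2003 through February 5, 2003 inclusive is 22 days; tolling adds 22 days: April 10, 2003 + 22 days = May 2, 2003.
May 2, 2003 is a Friday and not a day on which the Housing Agency's offices are closed, so no extension applies.
The deadline is May 2, 2003; the filing on May 4, 2003 is after that date.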